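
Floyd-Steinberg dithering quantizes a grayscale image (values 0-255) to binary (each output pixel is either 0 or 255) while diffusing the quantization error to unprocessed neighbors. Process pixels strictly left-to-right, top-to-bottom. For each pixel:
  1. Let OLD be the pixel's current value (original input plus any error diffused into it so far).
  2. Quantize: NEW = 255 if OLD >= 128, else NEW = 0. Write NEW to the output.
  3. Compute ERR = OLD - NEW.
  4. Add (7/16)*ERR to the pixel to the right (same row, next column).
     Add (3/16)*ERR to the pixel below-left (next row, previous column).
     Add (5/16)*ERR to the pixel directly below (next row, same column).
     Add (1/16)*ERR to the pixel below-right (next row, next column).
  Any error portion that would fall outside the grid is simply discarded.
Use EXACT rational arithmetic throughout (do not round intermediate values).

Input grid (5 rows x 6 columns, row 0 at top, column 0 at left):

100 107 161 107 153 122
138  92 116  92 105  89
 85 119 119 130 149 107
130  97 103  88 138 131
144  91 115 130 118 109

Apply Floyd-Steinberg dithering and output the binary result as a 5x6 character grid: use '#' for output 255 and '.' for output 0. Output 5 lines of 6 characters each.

(0,0): OLD=100 → NEW=0, ERR=100
(0,1): OLD=603/4 → NEW=255, ERR=-417/4
(0,2): OLD=7385/64 → NEW=0, ERR=7385/64
(0,3): OLD=161263/1024 → NEW=255, ERR=-99857/1024
(0,4): OLD=1807753/16384 → NEW=0, ERR=1807753/16384
(0,5): OLD=44635839/262144 → NEW=255, ERR=-22210881/262144
(1,0): OLD=9581/64 → NEW=255, ERR=-6739/64
(1,1): OLD=21115/512 → NEW=0, ERR=21115/512
(1,2): OLD=2380631/16384 → NEW=255, ERR=-1797289/16384
(1,3): OLD=2715371/65536 → NEW=0, ERR=2715371/65536
(1,4): OLD=568856513/4194304 → NEW=255, ERR=-500691007/4194304
(1,5): OLD=1153766135/67108864 → NEW=0, ERR=1153766135/67108864
(2,0): OLD=490105/8192 → NEW=0, ERR=490105/8192
(2,1): OLD=34317955/262144 → NEW=255, ERR=-32528765/262144
(2,2): OLD=171033033/4194304 → NEW=0, ERR=171033033/4194304
(2,3): OLD=4414061633/33554432 → NEW=255, ERR=-4142318527/33554432
(2,4): OLD=68181630147/1073741824 → NEW=0, ERR=68181630147/1073741824
(2,5): OLD=2279641806725/17179869184 → NEW=255, ERR=-2101224835195/17179869184
(3,0): OLD=526090025/4194304 → NEW=0, ERR=526090025/4194304
(3,1): OLD=4176960821/33554432 → NEW=0, ERR=4176960821/33554432
(3,2): OLD=37393556751/268435456 → NEW=255, ERR=-31057484529/268435456
(3,3): OLD=227777303949/17179869184 → NEW=0, ERR=227777303949/17179869184
(3,4): OLD=18278790553133/137438953472 → NEW=255, ERR=-16768142582227/137438953472
(3,5): OLD=95373303652739/2199023255552 → NEW=0, ERR=95373303652739/2199023255552
(4,0): OLD=110883894791/536870912 → NEW=255, ERR=-26018187769/536870912
(4,1): OLD=814708215195/8589934592 → NEW=0, ERR=814708215195/8589934592
(4,2): OLD=35900415114209/274877906944 → NEW=255, ERR=-34193451156511/274877906944
(4,3): OLD=218202353012805/4398046511104 → NEW=0, ERR=218202353012805/4398046511104
(4,4): OLD=7778576282625045/70368744177664 → NEW=0, ERR=7778576282625045/70368744177664
(4,5): OLD=183847563406559347/1125899906842624 → NEW=255, ERR=-103256912838309773/1125899906842624
Row 0: .#.#.#
Row 1: #.#.#.
Row 2: .#.#.#
Row 3: ..#.#.
Row 4: #.#..#

Answer: .#.#.#
#.#.#.
.#.#.#
..#.#.
#.#..#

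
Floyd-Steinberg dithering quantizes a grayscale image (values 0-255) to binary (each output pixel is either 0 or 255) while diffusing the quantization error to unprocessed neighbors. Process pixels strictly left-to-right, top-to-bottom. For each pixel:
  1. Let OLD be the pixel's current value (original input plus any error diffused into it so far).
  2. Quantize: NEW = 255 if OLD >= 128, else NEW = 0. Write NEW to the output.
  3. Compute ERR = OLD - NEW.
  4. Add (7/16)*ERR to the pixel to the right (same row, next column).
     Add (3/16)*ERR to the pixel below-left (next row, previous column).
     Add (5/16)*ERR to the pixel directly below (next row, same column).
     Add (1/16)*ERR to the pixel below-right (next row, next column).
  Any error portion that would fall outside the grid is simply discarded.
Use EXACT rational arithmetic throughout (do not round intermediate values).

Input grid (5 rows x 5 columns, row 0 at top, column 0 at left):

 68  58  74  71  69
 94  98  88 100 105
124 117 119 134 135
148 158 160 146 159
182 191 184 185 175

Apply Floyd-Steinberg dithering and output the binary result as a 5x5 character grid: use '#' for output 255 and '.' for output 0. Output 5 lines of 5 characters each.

(0,0): OLD=68 → NEW=0, ERR=68
(0,1): OLD=351/4 → NEW=0, ERR=351/4
(0,2): OLD=7193/64 → NEW=0, ERR=7193/64
(0,3): OLD=123055/1024 → NEW=0, ERR=123055/1024
(0,4): OLD=1991881/16384 → NEW=0, ERR=1991881/16384
(1,0): OLD=8429/64 → NEW=255, ERR=-7891/64
(1,1): OLD=49563/512 → NEW=0, ERR=49563/512
(1,2): OLD=3170135/16384 → NEW=255, ERR=-1007785/16384
(1,3): OLD=9205339/65536 → NEW=255, ERR=-7506341/65536
(1,4): OLD=105269233/1048576 → NEW=0, ERR=105269233/1048576
(2,0): OLD=848857/8192 → NEW=0, ERR=848857/8192
(2,1): OLD=45441475/262144 → NEW=255, ERR=-21405245/262144
(2,2): OLD=203962825/4194304 → NEW=0, ERR=203962825/4194304
(2,3): OLD=9023536267/67108864 → NEW=255, ERR=-8089224053/67108864
(2,4): OLD=114330239245/1073741824 → NEW=0, ERR=114330239245/1073741824
(3,0): OLD=692358377/4194304 → NEW=255, ERR=-377189143/4194304
(3,1): OLD=3648480085/33554432 → NEW=0, ERR=3648480085/33554432
(3,2): OLD=209447024151/1073741824 → NEW=255, ERR=-64357140969/1073741824
(3,3): OLD=225728523847/2147483648 → NEW=0, ERR=225728523847/2147483648
(3,4): OLD=7927745290195/34359738368 → NEW=255, ERR=-833987993645/34359738368
(4,0): OLD=93568380519/536870912 → NEW=255, ERR=-43333702041/536870912
(4,1): OLD=2968808155655/17179869184 → NEW=255, ERR=-1412058486265/17179869184
(4,2): OLD=42830060572169/274877906944 → NEW=255, ERR=-27263805698551/274877906944
(4,3): OLD=730767079990919/4398046511104 → NEW=255, ERR=-390734780340601/4398046511104
(4,4): OLD=9507926469612849/70368744177664 → NEW=255, ERR=-8436103295691471/70368744177664
Row 0: .....
Row 1: #.##.
Row 2: .#.#.
Row 3: #.#.#
Row 4: #####

Answer: .....
#.##.
.#.#.
#.#.#
#####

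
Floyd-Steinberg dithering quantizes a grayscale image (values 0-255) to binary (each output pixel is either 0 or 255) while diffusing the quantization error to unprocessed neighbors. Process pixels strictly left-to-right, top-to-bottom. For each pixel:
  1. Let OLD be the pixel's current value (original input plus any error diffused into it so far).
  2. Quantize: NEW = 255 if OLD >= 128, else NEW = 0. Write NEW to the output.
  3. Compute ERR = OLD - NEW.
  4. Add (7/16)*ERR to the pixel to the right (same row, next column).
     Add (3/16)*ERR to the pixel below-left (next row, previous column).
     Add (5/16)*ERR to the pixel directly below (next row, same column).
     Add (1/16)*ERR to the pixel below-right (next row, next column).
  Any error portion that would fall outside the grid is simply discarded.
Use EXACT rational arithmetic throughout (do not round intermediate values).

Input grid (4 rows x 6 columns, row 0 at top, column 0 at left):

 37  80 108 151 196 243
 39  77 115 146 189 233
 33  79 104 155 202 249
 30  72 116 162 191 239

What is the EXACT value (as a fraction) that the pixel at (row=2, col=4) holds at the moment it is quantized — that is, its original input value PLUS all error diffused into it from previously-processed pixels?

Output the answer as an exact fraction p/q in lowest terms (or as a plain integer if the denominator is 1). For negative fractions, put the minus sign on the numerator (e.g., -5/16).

Answer: 771675851031/4294967296

Derivation:
(0,0): OLD=37 → NEW=0, ERR=37
(0,1): OLD=1539/16 → NEW=0, ERR=1539/16
(0,2): OLD=38421/256 → NEW=255, ERR=-26859/256
(0,3): OLD=430483/4096 → NEW=0, ERR=430483/4096
(0,4): OLD=15858437/65536 → NEW=255, ERR=-853243/65536
(0,5): OLD=248831267/1048576 → NEW=255, ERR=-18555613/1048576
(1,0): OLD=17561/256 → NEW=0, ERR=17561/256
(1,1): OLD=245167/2048 → NEW=0, ERR=245167/2048
(1,2): OLD=10505691/65536 → NEW=255, ERR=-6205989/65536
(1,3): OLD=33663295/262144 → NEW=255, ERR=-33183425/262144
(1,4): OLD=2228035293/16777216 → NEW=255, ERR=-2050154787/16777216
(1,5): OLD=46491498491/268435456 → NEW=255, ERR=-21959542789/268435456
(2,0): OLD=2519285/32768 → NEW=0, ERR=2519285/32768
(2,1): OLD=143211863/1048576 → NEW=255, ERR=-124175017/1048576
(2,2): OLD=106450629/16777216 → NEW=0, ERR=106450629/16777216
(2,3): OLD=11997378269/134217728 → NEW=0, ERR=11997378269/134217728
(2,4): OLD=771675851031/4294967296 → NEW=255, ERR=-323540809449/4294967296
Target (2,4): original=202, with diffused error = 771675851031/4294967296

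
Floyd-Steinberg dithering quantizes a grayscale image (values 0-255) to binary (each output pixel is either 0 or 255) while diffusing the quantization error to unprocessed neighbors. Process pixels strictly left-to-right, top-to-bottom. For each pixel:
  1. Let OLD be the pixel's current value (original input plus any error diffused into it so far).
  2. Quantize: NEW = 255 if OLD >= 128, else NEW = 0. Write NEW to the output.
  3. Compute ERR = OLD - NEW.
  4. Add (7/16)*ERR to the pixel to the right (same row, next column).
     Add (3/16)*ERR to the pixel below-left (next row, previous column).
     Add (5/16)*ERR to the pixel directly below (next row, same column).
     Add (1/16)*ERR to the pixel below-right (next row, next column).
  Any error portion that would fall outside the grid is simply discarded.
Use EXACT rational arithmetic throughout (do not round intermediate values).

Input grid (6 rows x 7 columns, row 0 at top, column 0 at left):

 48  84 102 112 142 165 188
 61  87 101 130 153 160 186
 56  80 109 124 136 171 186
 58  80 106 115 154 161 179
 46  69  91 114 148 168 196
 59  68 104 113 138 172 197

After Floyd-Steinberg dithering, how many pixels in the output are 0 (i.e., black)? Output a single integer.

(0,0): OLD=48 → NEW=0, ERR=48
(0,1): OLD=105 → NEW=0, ERR=105
(0,2): OLD=2367/16 → NEW=255, ERR=-1713/16
(0,3): OLD=16681/256 → NEW=0, ERR=16681/256
(0,4): OLD=698399/4096 → NEW=255, ERR=-346081/4096
(0,5): OLD=8390873/65536 → NEW=255, ERR=-8320807/65536
(0,6): OLD=138886639/1048576 → NEW=255, ERR=-128500241/1048576
(1,0): OLD=1531/16 → NEW=0, ERR=1531/16
(1,1): OLD=18509/128 → NEW=255, ERR=-14131/128
(1,2): OLD=155745/4096 → NEW=0, ERR=155745/4096
(1,3): OLD=2366901/16384 → NEW=255, ERR=-1811019/16384
(1,4): OLD=61345031/1048576 → NEW=0, ERR=61345031/1048576
(1,5): OLD=987003879/8388608 → NEW=0, ERR=987003879/8388608
(1,6): OLD=25668451625/134217728 → NEW=255, ERR=-8557069015/134217728
(2,0): OLD=133535/2048 → NEW=0, ERR=133535/2048
(2,1): OLD=5710581/65536 → NEW=0, ERR=5710581/65536
(2,2): OLD=137761151/1048576 → NEW=255, ERR=-129625729/1048576
(2,3): OLD=408687207/8388608 → NEW=0, ERR=408687207/8388608
(2,4): OLD=12800996303/67108864 → NEW=255, ERR=-4311764017/67108864
(2,5): OLD=367996274813/2147483648 → NEW=255, ERR=-179612055427/2147483648
(2,6): OLD=4701734420283/34359738368 → NEW=255, ERR=-4059998863557/34359738368
(3,0): OLD=99314751/1048576 → NEW=0, ERR=99314751/1048576
(3,1): OLD=1086859875/8388608 → NEW=255, ERR=-1052235165/8388608
(3,2): OLD=1816709921/67108864 → NEW=0, ERR=1816709921/67108864
(3,3): OLD=32828357195/268435456 → NEW=0, ERR=32828357195/268435456
(3,4): OLD=6005693227583/34359738368 → NEW=255, ERR=-2756040056257/34359738368
(3,5): OLD=20230910720317/274877906944 → NEW=0, ERR=20230910720317/274877906944
(3,6): OLD=743476402892899/4398046511104 → NEW=255, ERR=-378025457438621/4398046511104
(4,0): OLD=6989900033/134217728 → NEW=0, ERR=6989900033/134217728
(4,1): OLD=136539406397/2147483648 → NEW=0, ERR=136539406397/2147483648
(4,2): OLD=4891693994067/34359738368 → NEW=255, ERR=-3870039289773/34359738368
(4,3): OLD=24627035835201/274877906944 → NEW=0, ERR=24627035835201/274877906944
(4,4): OLD=403683751084075/2199023255552 → NEW=255, ERR=-157067179081685/2199023255552
(4,5): OLD=9754631872812563/70368744177664 → NEW=255, ERR=-8189397892491757/70368744177664
(4,6): OLD=138287673043023477/1125899906842624 → NEW=0, ERR=138287673043023477/1125899906842624
(5,0): OLD=2996034785543/34359738368 → NEW=0, ERR=2996034785543/34359738368
(5,1): OLD=29729043947037/274877906944 → NEW=0, ERR=29729043947037/274877906944
(5,2): OLD=301028362358787/2199023255552 → NEW=255, ERR=-259722567806973/2199023255552
(5,3): OLD=1211986726503359/17592186044416 → NEW=0, ERR=1211986726503359/17592186044416
(5,4): OLD=145915394329642749/1125899906842624 → NEW=255, ERR=-141189081915226371/1125899906842624
(5,5): OLD=894722881132111901/9007199254740992 → NEW=0, ERR=894722881132111901/9007199254740992
(5,6): OLD=39137016210350384275/144115188075855872 → NEW=255, ERR=2387643251007136915/144115188075855872
Output grid:
  Row 0: ..#.###  (3 black, running=3)
  Row 1: .#.#..#  (4 black, running=7)
  Row 2: ..#.###  (3 black, running=10)
  Row 3: .#..#.#  (4 black, running=14)
  Row 4: ..#.##.  (4 black, running=18)
  Row 5: ..#.#.#  (4 black, running=22)

Answer: 22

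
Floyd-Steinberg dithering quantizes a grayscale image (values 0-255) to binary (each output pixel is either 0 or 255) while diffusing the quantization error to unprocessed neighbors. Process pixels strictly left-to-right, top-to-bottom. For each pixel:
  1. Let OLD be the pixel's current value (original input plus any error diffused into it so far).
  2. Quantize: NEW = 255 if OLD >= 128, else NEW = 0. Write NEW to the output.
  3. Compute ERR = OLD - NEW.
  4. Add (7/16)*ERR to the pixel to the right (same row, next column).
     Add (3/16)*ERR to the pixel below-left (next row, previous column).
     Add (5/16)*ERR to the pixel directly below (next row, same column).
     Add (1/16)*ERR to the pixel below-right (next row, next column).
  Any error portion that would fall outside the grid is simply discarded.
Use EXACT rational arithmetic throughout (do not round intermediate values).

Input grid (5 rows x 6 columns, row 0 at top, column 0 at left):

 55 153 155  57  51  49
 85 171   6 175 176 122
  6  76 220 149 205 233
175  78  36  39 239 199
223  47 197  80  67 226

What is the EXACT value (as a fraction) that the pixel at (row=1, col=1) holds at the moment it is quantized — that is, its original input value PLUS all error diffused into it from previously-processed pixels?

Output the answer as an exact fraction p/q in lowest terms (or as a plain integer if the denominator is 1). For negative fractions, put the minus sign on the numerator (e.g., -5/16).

Answer: 432261/2048

Derivation:
(0,0): OLD=55 → NEW=0, ERR=55
(0,1): OLD=2833/16 → NEW=255, ERR=-1247/16
(0,2): OLD=30951/256 → NEW=0, ERR=30951/256
(0,3): OLD=450129/4096 → NEW=0, ERR=450129/4096
(0,4): OLD=6493239/65536 → NEW=0, ERR=6493239/65536
(0,5): OLD=96832897/1048576 → NEW=0, ERR=96832897/1048576
(1,0): OLD=22419/256 → NEW=0, ERR=22419/256
(1,1): OLD=432261/2048 → NEW=255, ERR=-89979/2048
Target (1,1): original=171, with diffused error = 432261/2048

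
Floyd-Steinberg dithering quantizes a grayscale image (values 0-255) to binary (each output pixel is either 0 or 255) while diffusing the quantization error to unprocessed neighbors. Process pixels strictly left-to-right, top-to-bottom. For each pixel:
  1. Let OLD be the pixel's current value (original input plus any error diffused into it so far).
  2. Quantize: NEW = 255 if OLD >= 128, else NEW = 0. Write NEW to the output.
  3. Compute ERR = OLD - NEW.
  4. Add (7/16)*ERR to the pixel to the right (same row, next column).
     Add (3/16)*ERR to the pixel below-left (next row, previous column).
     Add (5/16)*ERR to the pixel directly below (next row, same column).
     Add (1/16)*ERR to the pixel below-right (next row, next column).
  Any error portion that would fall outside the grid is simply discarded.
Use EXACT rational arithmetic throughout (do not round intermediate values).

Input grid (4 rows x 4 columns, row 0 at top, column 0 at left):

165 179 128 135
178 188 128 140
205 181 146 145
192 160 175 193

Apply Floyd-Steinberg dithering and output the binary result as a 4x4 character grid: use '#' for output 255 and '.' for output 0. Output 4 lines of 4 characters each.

(0,0): OLD=165 → NEW=255, ERR=-90
(0,1): OLD=1117/8 → NEW=255, ERR=-923/8
(0,2): OLD=9923/128 → NEW=0, ERR=9923/128
(0,3): OLD=345941/2048 → NEW=255, ERR=-176299/2048
(1,0): OLD=16415/128 → NEW=255, ERR=-16225/128
(1,1): OLD=107929/1024 → NEW=0, ERR=107929/1024
(1,2): OLD=5733965/32768 → NEW=255, ERR=-2621875/32768
(1,3): OLD=43483563/524288 → NEW=0, ERR=43483563/524288
(2,0): OLD=3033507/16384 → NEW=255, ERR=-1144413/16384
(2,1): OLD=84123761/524288 → NEW=255, ERR=-49569679/524288
(2,2): OLD=106713669/1048576 → NEW=0, ERR=106713669/1048576
(2,3): OLD=3530627633/16777216 → NEW=255, ERR=-747562447/16777216
(3,0): OLD=1278797619/8388608 → NEW=255, ERR=-860297421/8388608
(3,1): OLD=13462368813/134217728 → NEW=0, ERR=13462368813/134217728
(3,2): OLD=507711631699/2147483648 → NEW=255, ERR=-39896698541/2147483648
(3,3): OLD=6092262243269/34359738368 → NEW=255, ERR=-2669471040571/34359738368
Row 0: ##.#
Row 1: #.#.
Row 2: ##.#
Row 3: #.##

Answer: ##.#
#.#.
##.#
#.##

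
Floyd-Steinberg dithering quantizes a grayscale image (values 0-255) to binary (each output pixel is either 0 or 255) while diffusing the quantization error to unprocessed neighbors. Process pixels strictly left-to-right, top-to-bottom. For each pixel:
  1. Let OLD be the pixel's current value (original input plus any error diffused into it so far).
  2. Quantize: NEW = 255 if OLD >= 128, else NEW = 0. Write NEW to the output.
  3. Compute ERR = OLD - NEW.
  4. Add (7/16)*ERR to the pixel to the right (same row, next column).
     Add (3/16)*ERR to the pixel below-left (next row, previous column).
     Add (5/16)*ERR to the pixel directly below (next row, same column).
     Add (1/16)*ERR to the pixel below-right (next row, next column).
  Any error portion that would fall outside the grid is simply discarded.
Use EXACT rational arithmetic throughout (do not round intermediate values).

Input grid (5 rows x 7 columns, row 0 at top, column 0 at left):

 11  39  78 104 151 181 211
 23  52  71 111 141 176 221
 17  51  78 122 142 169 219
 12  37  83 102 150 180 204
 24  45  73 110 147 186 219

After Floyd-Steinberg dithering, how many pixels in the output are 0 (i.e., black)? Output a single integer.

Answer: 19

Derivation:
(0,0): OLD=11 → NEW=0, ERR=11
(0,1): OLD=701/16 → NEW=0, ERR=701/16
(0,2): OLD=24875/256 → NEW=0, ERR=24875/256
(0,3): OLD=600109/4096 → NEW=255, ERR=-444371/4096
(0,4): OLD=6785339/65536 → NEW=0, ERR=6785339/65536
(0,5): OLD=237289629/1048576 → NEW=255, ERR=-30097251/1048576
(0,6): OLD=3329311819/16777216 → NEW=255, ERR=-948878261/16777216
(1,0): OLD=8871/256 → NEW=0, ERR=8871/256
(1,1): OLD=204305/2048 → NEW=0, ERR=204305/2048
(1,2): OLD=8349669/65536 → NEW=0, ERR=8349669/65536
(1,3): OLD=41503489/262144 → NEW=255, ERR=-25343231/262144
(1,4): OLD=1994753379/16777216 → NEW=0, ERR=1994753379/16777216
(1,5): OLD=28845272915/134217728 → NEW=255, ERR=-5380247725/134217728
(1,6): OLD=395124573565/2147483648 → NEW=255, ERR=-152483756675/2147483648
(2,0): OLD=1524811/32768 → NEW=0, ERR=1524811/32768
(2,1): OLD=134833513/1048576 → NEW=255, ERR=-132553367/1048576
(2,2): OLD=849208187/16777216 → NEW=0, ERR=849208187/16777216
(2,3): OLD=19352762211/134217728 → NEW=255, ERR=-14872758429/134217728
(2,4): OLD=125753513363/1073741824 → NEW=0, ERR=125753513363/1073741824
(2,5): OLD=6934802315761/34359738368 → NEW=255, ERR=-1826930968079/34359738368
(2,6): OLD=94031962513319/549755813888 → NEW=255, ERR=-46155770028121/549755813888
(3,0): OLD=47636251/16777216 → NEW=0, ERR=47636251/16777216
(3,1): OLD=1494812031/134217728 → NEW=0, ERR=1494812031/134217728
(3,2): OLD=80544024109/1073741824 → NEW=0, ERR=80544024109/1073741824
(3,3): OLD=538213588107/4294967296 → NEW=0, ERR=538213588107/4294967296
(3,4): OLD=123435676093211/549755813888 → NEW=255, ERR=-16752056448229/549755813888
(3,5): OLD=622898180085505/4398046511104 → NEW=255, ERR=-498603680246015/4398046511104
(3,6): OLD=8784920085482399/70368744177664 → NEW=0, ERR=8784920085482399/70368744177664
(4,0): OLD=57929493685/2147483648 → NEW=0, ERR=57929493685/2147483648
(4,1): OLD=2560641229617/34359738368 → NEW=0, ERR=2560641229617/34359738368
(4,2): OLD=84243504873087/549755813888 → NEW=255, ERR=-55944227668353/549755813888
(4,3): OLD=455699853076005/4398046511104 → NEW=0, ERR=455699853076005/4398046511104
(4,4): OLD=5959670890601503/35184372088832 → NEW=255, ERR=-3012343992050657/35184372088832
(4,5): OLD=151566769395411551/1125899906842624 → NEW=255, ERR=-135537706849457569/1125899906842624
(4,6): OLD=3571540390325963593/18014398509481984 → NEW=255, ERR=-1022131229591942327/18014398509481984
Output grid:
  Row 0: ...#.##  (4 black, running=4)
  Row 1: ...#.##  (4 black, running=8)
  Row 2: .#.#.##  (3 black, running=11)
  Row 3: ....##.  (5 black, running=16)
  Row 4: ..#.###  (3 black, running=19)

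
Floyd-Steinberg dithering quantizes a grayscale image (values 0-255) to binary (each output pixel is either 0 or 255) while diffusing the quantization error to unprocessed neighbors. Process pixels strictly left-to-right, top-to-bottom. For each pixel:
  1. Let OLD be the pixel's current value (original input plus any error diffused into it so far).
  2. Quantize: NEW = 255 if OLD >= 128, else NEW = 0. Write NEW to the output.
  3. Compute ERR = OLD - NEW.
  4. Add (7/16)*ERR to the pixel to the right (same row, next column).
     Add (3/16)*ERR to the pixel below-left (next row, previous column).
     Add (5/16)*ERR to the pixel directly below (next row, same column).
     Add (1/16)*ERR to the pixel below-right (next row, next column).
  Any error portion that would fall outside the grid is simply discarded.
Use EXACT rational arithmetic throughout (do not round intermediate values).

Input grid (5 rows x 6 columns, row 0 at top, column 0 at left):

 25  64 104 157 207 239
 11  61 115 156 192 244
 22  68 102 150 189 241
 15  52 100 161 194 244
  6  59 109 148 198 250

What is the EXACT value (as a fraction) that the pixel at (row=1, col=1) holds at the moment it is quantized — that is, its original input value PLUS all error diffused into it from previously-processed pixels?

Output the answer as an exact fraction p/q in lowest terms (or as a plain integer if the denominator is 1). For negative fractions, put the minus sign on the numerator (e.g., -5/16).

Answer: 160139/2048

Derivation:
(0,0): OLD=25 → NEW=0, ERR=25
(0,1): OLD=1199/16 → NEW=0, ERR=1199/16
(0,2): OLD=35017/256 → NEW=255, ERR=-30263/256
(0,3): OLD=431231/4096 → NEW=0, ERR=431231/4096
(0,4): OLD=16584569/65536 → NEW=255, ERR=-127111/65536
(0,5): OLD=249719887/1048576 → NEW=255, ERR=-17666993/1048576
(1,0): OLD=8413/256 → NEW=0, ERR=8413/256
(1,1): OLD=160139/2048 → NEW=0, ERR=160139/2048
Target (1,1): original=61, with diffused error = 160139/2048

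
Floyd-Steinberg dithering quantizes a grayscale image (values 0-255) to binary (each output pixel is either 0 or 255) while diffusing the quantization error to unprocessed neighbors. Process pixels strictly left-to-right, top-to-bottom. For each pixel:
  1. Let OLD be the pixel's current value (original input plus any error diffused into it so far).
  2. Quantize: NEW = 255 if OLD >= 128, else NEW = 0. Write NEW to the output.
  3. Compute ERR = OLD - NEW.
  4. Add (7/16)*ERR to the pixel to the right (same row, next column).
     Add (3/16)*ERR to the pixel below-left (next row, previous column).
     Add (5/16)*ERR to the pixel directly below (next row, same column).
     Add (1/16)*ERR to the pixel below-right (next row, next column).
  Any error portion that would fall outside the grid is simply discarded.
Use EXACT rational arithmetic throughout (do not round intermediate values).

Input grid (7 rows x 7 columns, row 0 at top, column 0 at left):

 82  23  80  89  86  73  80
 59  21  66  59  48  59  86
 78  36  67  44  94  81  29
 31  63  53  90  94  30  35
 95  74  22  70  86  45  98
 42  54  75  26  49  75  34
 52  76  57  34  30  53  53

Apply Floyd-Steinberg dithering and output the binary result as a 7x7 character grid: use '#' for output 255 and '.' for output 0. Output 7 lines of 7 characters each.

(0,0): OLD=82 → NEW=0, ERR=82
(0,1): OLD=471/8 → NEW=0, ERR=471/8
(0,2): OLD=13537/128 → NEW=0, ERR=13537/128
(0,3): OLD=277031/2048 → NEW=255, ERR=-245209/2048
(0,4): OLD=1101585/32768 → NEW=0, ERR=1101585/32768
(0,5): OLD=45984119/524288 → NEW=0, ERR=45984119/524288
(0,6): OLD=992977473/8388608 → NEW=0, ERR=992977473/8388608
(1,0): OLD=12245/128 → NEW=0, ERR=12245/128
(1,1): OLD=108755/1024 → NEW=0, ERR=108755/1024
(1,2): OLD=4153167/32768 → NEW=0, ERR=4153167/32768
(1,3): OLD=11789667/131072 → NEW=0, ERR=11789667/131072
(1,4): OLD=896069513/8388608 → NEW=0, ERR=896069513/8388608
(1,5): OLD=10565500121/67108864 → NEW=255, ERR=-6547260199/67108864
(1,6): OLD=92116041623/1073741824 → NEW=0, ERR=92116041623/1073741824
(2,0): OLD=2094017/16384 → NEW=0, ERR=2094017/16384
(2,1): OLD=81185627/524288 → NEW=255, ERR=-52507813/524288
(2,2): OLD=723893969/8388608 → NEW=0, ERR=723893969/8388608
(2,3): OLD=9248475273/67108864 → NEW=255, ERR=-7864285047/67108864
(2,4): OLD=34059522777/536870912 → NEW=0, ERR=34059522777/536870912
(2,5): OLD=1735666929395/17179869184 → NEW=0, ERR=1735666929395/17179869184
(2,6): OLD=25814312526037/274877906944 → NEW=0, ERR=25814312526037/274877906944
(3,0): OLD=437566129/8388608 → NEW=0, ERR=437566129/8388608
(3,1): OLD=5280936669/67108864 → NEW=0, ERR=5280936669/67108864
(3,2): OLD=46258388455/536870912 → NEW=0, ERR=46258388455/536870912
(3,3): OLD=232709803233/2147483648 → NEW=0, ERR=232709803233/2147483648
(3,4): OLD=47513539694257/274877906944 → NEW=255, ERR=-22580326576463/274877906944
(3,5): OLD=103806938444707/2199023255552 → NEW=0, ERR=103806938444707/2199023255552
(3,6): OLD=3212839460226109/35184372088832 → NEW=0, ERR=3212839460226109/35184372088832
(4,0): OLD=135350928447/1073741824 → NEW=0, ERR=135350928447/1073741824
(4,1): OLD=2974800547507/17179869184 → NEW=255, ERR=-1406066094413/17179869184
(4,2): OLD=10543148509533/274877906944 → NEW=0, ERR=10543148509533/274877906944
(4,3): OLD=243271442286351/2199023255552 → NEW=0, ERR=243271442286351/2199023255552
(4,4): OLD=2187629343215101/17592186044416 → NEW=0, ERR=2187629343215101/17592186044416
(4,5): OLD=71012350363438077/562949953421312 → NEW=0, ERR=71012350363438077/562949953421312
(4,6): OLD=1663393712568617467/9007199254740992 → NEW=255, ERR=-633442097390335493/9007199254740992
(5,0): OLD=18154748084169/274877906944 → NEW=0, ERR=18154748084169/274877906944
(5,1): OLD=159185871923395/2199023255552 → NEW=0, ERR=159185871923395/2199023255552
(5,2): OLD=2362346408640837/17592186044416 → NEW=255, ERR=-2123661032685243/17592186044416
(5,3): OLD=4710614695694905/140737488355328 → NEW=0, ERR=4710614695694905/140737488355328
(5,4): OLD=1198585210191802195/9007199254740992 → NEW=255, ERR=-1098250599767150765/9007199254740992
(5,5): OLD=4010806433974653219/72057594037927936 → NEW=0, ERR=4010806433974653219/72057594037927936
(5,6): OLD=51026873145362023853/1152921504606846976 → NEW=0, ERR=51026873145362023853/1152921504606846976
(6,0): OLD=3033334887756209/35184372088832 → NEW=0, ERR=3033334887756209/35184372088832
(6,1): OLD=66334251986846949/562949953421312 → NEW=0, ERR=66334251986846949/562949953421312
(6,2): OLD=735243315759254287/9007199254740992 → NEW=0, ERR=735243315759254287/9007199254740992
(6,3): OLD=3585975029739976273/72057594037927936 → NEW=0, ERR=3585975029739976273/72057594037927936
(6,4): OLD=3775462547727370451/144115188075855872 → NEW=0, ERR=3775462547727370451/144115188075855872
(6,5): OLD=1522472395963202012063/18446744073709551616 → NEW=0, ERR=1522472395963202012063/18446744073709551616
(6,6): OLD=31409062044974586987113/295147905179352825856 → NEW=0, ERR=31409062044974586987113/295147905179352825856
Row 0: ...#...
Row 1: .....#.
Row 2: .#.#...
Row 3: ....#..
Row 4: .#....#
Row 5: ..#.#..
Row 6: .......

Answer: ...#...
.....#.
.#.#...
....#..
.#....#
..#.#..
.......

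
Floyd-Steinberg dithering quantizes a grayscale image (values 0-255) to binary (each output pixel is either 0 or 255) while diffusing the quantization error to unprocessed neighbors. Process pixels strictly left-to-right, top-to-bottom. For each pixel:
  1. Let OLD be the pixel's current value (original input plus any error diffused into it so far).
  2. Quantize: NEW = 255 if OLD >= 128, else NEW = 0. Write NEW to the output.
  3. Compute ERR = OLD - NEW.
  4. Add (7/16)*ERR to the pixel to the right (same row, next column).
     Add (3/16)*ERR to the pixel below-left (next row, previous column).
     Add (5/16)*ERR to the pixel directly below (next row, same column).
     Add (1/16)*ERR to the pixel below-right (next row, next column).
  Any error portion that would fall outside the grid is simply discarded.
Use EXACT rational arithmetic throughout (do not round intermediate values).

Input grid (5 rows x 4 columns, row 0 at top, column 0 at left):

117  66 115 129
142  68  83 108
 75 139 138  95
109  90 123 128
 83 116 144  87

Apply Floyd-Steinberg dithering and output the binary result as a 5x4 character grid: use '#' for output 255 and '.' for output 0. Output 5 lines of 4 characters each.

Answer: ..#.
#..#
.##.
..#.
#.#.

Derivation:
(0,0): OLD=117 → NEW=0, ERR=117
(0,1): OLD=1875/16 → NEW=0, ERR=1875/16
(0,2): OLD=42565/256 → NEW=255, ERR=-22715/256
(0,3): OLD=369379/4096 → NEW=0, ERR=369379/4096
(1,0): OLD=51337/256 → NEW=255, ERR=-13943/256
(1,1): OLD=146367/2048 → NEW=0, ERR=146367/2048
(1,2): OLD=7259563/65536 → NEW=0, ERR=7259563/65536
(1,3): OLD=187798429/1048576 → NEW=255, ERR=-79588451/1048576
(2,0): OLD=2338981/32768 → NEW=0, ERR=2338981/32768
(2,1): OLD=220125799/1048576 → NEW=255, ERR=-47261081/1048576
(2,2): OLD=300170979/2097152 → NEW=255, ERR=-234602781/2097152
(2,3): OLD=981873079/33554432 → NEW=0, ERR=981873079/33554432
(3,0): OLD=2061170261/16777216 → NEW=0, ERR=2061170261/16777216
(3,1): OLD=30373587915/268435456 → NEW=0, ERR=30373587915/268435456
(3,2): OLD=602216430133/4294967296 → NEW=255, ERR=-493000230347/4294967296
(3,3): OLD=5493023684851/68719476736 → NEW=0, ERR=5493023684851/68719476736
(4,0): OLD=612496670193/4294967296 → NEW=255, ERR=-482719990287/4294967296
(4,1): OLD=3035482649171/34359738368 → NEW=0, ERR=3035482649171/34359738368
(4,2): OLD=185641122621171/1099511627776 → NEW=255, ERR=-94734342461709/1099511627776
(4,3): OLD=1180613624451477/17592186044416 → NEW=0, ERR=1180613624451477/17592186044416
Row 0: ..#.
Row 1: #..#
Row 2: .##.
Row 3: ..#.
Row 4: #.#.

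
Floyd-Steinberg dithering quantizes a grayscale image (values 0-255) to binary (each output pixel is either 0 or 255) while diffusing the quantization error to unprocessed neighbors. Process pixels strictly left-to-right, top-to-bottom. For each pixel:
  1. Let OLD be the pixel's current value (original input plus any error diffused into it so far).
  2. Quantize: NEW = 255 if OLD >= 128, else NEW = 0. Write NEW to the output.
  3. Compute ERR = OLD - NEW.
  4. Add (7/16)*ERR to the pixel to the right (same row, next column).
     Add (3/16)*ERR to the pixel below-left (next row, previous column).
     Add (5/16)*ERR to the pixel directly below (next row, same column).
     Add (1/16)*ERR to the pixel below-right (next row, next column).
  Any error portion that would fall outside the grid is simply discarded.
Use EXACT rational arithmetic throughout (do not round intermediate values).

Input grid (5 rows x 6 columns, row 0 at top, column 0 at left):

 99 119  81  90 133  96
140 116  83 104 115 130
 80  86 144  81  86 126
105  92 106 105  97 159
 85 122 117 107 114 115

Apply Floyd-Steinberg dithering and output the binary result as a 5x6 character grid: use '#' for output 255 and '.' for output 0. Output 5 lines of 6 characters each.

(0,0): OLD=99 → NEW=0, ERR=99
(0,1): OLD=2597/16 → NEW=255, ERR=-1483/16
(0,2): OLD=10355/256 → NEW=0, ERR=10355/256
(0,3): OLD=441125/4096 → NEW=0, ERR=441125/4096
(0,4): OLD=11804163/65536 → NEW=255, ERR=-4907517/65536
(0,5): OLD=66310677/1048576 → NEW=0, ERR=66310677/1048576
(1,0): OLD=39311/256 → NEW=255, ERR=-25969/256
(1,1): OLD=115561/2048 → NEW=0, ERR=115561/2048
(1,2): OLD=8829469/65536 → NEW=255, ERR=-7882211/65536
(1,3): OLD=19273689/262144 → NEW=0, ERR=19273689/262144
(1,4): OLD=2388301803/16777216 → NEW=255, ERR=-1889888277/16777216
(1,5): OLD=25715921149/268435456 → NEW=0, ERR=25715921149/268435456
(2,0): OLD=1929363/32768 → NEW=0, ERR=1929363/32768
(2,1): OLD=105383681/1048576 → NEW=0, ERR=105383681/1048576
(2,2): OLD=2813479491/16777216 → NEW=255, ERR=-1464710589/16777216
(2,3): OLD=4985183723/134217728 → NEW=0, ERR=4985183723/134217728
(2,4): OLD=384852718401/4294967296 → NEW=0, ERR=384852718401/4294967296
(2,5): OLD=12926085390551/68719476736 → NEW=255, ERR=-4597381177129/68719476736
(3,0): OLD=2386456803/16777216 → NEW=255, ERR=-1891733277/16777216
(3,1): OLD=8239162791/134217728 → NEW=0, ERR=8239162791/134217728
(3,2): OLD=127581822501/1073741824 → NEW=0, ERR=127581822501/1073741824
(3,3): OLD=12365057727407/68719476736 → NEW=255, ERR=-5158408840273/68719476736
(3,4): OLD=45046127009615/549755813888 → NEW=0, ERR=45046127009615/549755813888
(3,5): OLD=1579267580468545/8796093022208 → NEW=255, ERR=-663736140194495/8796093022208
(4,0): OLD=131584267373/2147483648 → NEW=0, ERR=131584267373/2147483648
(4,1): OLD=6295460051337/34359738368 → NEW=255, ERR=-2466273232503/34359738368
(4,2): OLD=123684443223243/1099511627776 → NEW=0, ERR=123684443223243/1099511627776
(4,3): OLD=2736402850392087/17592186044416 → NEW=255, ERR=-1749604590933993/17592186044416
(4,4): OLD=21745326025738375/281474976710656 → NEW=0, ERR=21745326025738375/281474976710656
(4,5): OLD=586997073925579345/4503599627370496 → NEW=255, ERR=-561420831053897135/4503599627370496
Row 0: .#..#.
Row 1: #.#.#.
Row 2: ..#..#
Row 3: #..#.#
Row 4: .#.#.#

Answer: .#..#.
#.#.#.
..#..#
#..#.#
.#.#.#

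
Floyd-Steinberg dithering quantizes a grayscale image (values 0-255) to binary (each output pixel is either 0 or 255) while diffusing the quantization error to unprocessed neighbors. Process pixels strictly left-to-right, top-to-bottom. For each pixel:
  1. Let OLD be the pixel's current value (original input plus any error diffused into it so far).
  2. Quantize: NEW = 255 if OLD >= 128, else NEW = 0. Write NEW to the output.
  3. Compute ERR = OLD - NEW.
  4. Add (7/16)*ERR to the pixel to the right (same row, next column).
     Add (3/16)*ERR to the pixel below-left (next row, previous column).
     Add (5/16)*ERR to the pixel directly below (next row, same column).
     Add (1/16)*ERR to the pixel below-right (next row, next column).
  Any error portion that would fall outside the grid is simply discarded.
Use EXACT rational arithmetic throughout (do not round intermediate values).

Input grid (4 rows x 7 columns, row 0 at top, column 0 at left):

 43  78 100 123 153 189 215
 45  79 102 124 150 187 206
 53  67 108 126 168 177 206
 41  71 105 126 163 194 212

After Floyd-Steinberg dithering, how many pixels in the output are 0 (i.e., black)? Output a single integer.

Answer: 13

Derivation:
(0,0): OLD=43 → NEW=0, ERR=43
(0,1): OLD=1549/16 → NEW=0, ERR=1549/16
(0,2): OLD=36443/256 → NEW=255, ERR=-28837/256
(0,3): OLD=301949/4096 → NEW=0, ERR=301949/4096
(0,4): OLD=12140651/65536 → NEW=255, ERR=-4571029/65536
(0,5): OLD=166183661/1048576 → NEW=255, ERR=-101203219/1048576
(0,6): OLD=2898678907/16777216 → NEW=255, ERR=-1379511173/16777216
(1,0): OLD=19607/256 → NEW=0, ERR=19607/256
(1,1): OLD=254625/2048 → NEW=0, ERR=254625/2048
(1,2): OLD=9244853/65536 → NEW=255, ERR=-7466827/65536
(1,3): OLD=20204049/262144 → NEW=0, ERR=20204049/262144
(1,4): OLD=2490302739/16777216 → NEW=255, ERR=-1787887341/16777216
(1,5): OLD=12138622211/134217728 → NEW=0, ERR=12138622211/134217728
(1,6): OLD=459217528013/2147483648 → NEW=255, ERR=-88390802227/2147483648
(2,0): OLD=3284859/32768 → NEW=0, ERR=3284859/32768
(2,1): OLD=139601529/1048576 → NEW=255, ERR=-127785351/1048576
(2,2): OLD=692912299/16777216 → NEW=0, ERR=692912299/16777216
(2,3): OLD=18931689747/134217728 → NEW=255, ERR=-15293830893/134217728
(2,4): OLD=114482641347/1073741824 → NEW=0, ERR=114482641347/1073741824
(2,5): OLD=8161498460545/34359738368 → NEW=255, ERR=-600234823295/34359738368
(2,6): OLD=105084277005719/549755813888 → NEW=255, ERR=-35103455535721/549755813888
(3,0): OLD=830087243/16777216 → NEW=0, ERR=830087243/16777216
(3,1): OLD=9203642351/134217728 → NEW=0, ERR=9203642351/134217728
(3,2): OLD=127694876925/1073741824 → NEW=0, ERR=127694876925/1073741824
(3,3): OLD=708642182779/4294967296 → NEW=255, ERR=-386574477701/4294967296
(3,4): OLD=80563324349515/549755813888 → NEW=255, ERR=-59624408191925/549755813888
(3,5): OLD=597178574431889/4398046511104 → NEW=255, ERR=-524323285899631/4398046511104
(3,6): OLD=9766942485556751/70368744177664 → NEW=255, ERR=-8177087279747569/70368744177664
Output grid:
  Row 0: ..#.###  (3 black, running=3)
  Row 1: ..#.#.#  (4 black, running=7)
  Row 2: .#.#.##  (3 black, running=10)
  Row 3: ...####  (3 black, running=13)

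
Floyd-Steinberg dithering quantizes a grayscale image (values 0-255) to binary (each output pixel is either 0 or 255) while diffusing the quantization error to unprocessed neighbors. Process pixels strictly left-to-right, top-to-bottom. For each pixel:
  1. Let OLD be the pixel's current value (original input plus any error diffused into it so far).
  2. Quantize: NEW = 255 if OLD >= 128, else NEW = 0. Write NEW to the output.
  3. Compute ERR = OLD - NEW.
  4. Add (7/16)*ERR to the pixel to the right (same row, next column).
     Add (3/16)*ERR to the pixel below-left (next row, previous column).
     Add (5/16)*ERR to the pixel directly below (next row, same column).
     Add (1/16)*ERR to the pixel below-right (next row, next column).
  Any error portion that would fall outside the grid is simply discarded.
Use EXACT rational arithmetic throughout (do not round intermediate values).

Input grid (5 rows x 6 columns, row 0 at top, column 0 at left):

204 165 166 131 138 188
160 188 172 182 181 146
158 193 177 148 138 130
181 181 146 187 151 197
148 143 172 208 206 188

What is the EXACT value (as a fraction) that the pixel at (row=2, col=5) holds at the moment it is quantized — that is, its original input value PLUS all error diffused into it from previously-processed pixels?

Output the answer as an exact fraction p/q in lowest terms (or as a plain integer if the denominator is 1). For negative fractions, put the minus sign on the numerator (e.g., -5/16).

Answer: 12786216623161/68719476736

Derivation:
(0,0): OLD=204 → NEW=255, ERR=-51
(0,1): OLD=2283/16 → NEW=255, ERR=-1797/16
(0,2): OLD=29917/256 → NEW=0, ERR=29917/256
(0,3): OLD=745995/4096 → NEW=255, ERR=-298485/4096
(0,4): OLD=6954573/65536 → NEW=0, ERR=6954573/65536
(0,5): OLD=245814299/1048576 → NEW=255, ERR=-21572581/1048576
(1,0): OLD=31489/256 → NEW=0, ERR=31489/256
(1,1): OLD=461703/2048 → NEW=255, ERR=-60537/2048
(1,2): OLD=11462547/65536 → NEW=255, ERR=-5249133/65536
(1,3): OLD=39685143/262144 → NEW=255, ERR=-27161577/262144
(1,4): OLD=2691387877/16777216 → NEW=255, ERR=-1586802203/16777216
(1,5): OLD=28138525363/268435456 → NEW=0, ERR=28138525363/268435456
(2,0): OLD=6255293/32768 → NEW=255, ERR=-2100547/32768
(2,1): OLD=155595375/1048576 → NEW=255, ERR=-111791505/1048576
(2,2): OLD=1410162189/16777216 → NEW=0, ERR=1410162189/16777216
(2,3): OLD=17401846757/134217728 → NEW=255, ERR=-16823673883/134217728
(2,4): OLD=286831997487/4294967296 → NEW=0, ERR=286831997487/4294967296
(2,5): OLD=12786216623161/68719476736 → NEW=255, ERR=-4737249944519/68719476736
Target (2,5): original=130, with diffused error = 12786216623161/68719476736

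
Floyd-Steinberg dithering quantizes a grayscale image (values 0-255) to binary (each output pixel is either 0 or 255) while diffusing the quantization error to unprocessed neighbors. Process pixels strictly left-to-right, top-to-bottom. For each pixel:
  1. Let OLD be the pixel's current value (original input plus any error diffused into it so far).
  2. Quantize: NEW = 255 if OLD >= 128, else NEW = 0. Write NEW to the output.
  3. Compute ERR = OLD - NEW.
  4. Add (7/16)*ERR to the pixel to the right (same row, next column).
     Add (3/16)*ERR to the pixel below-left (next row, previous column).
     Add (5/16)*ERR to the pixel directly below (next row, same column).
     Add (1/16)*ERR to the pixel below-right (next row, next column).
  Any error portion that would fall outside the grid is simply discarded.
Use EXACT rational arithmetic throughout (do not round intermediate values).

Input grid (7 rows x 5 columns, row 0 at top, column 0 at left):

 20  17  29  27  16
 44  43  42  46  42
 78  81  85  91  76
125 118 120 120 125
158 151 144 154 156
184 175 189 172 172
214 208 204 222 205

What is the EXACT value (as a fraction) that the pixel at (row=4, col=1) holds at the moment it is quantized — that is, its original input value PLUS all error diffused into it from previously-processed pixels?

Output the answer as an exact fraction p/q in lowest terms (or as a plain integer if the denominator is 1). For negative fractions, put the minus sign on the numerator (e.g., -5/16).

Answer: 1718157869455/17179869184

Derivation:
(0,0): OLD=20 → NEW=0, ERR=20
(0,1): OLD=103/4 → NEW=0, ERR=103/4
(0,2): OLD=2577/64 → NEW=0, ERR=2577/64
(0,3): OLD=45687/1024 → NEW=0, ERR=45687/1024
(0,4): OLD=581953/16384 → NEW=0, ERR=581953/16384
(1,0): OLD=3525/64 → NEW=0, ERR=3525/64
(1,1): OLD=42979/512 → NEW=0, ERR=42979/512
(1,2): OLD=1659423/16384 → NEW=0, ERR=1659423/16384
(1,3): OLD=7433779/65536 → NEW=0, ERR=7433779/65536
(1,4): OLD=110639673/1048576 → NEW=0, ERR=110639673/1048576
(2,0): OLD=908913/8192 → NEW=0, ERR=908913/8192
(2,1): OLD=46715755/262144 → NEW=255, ERR=-20130965/262144
(2,2): OLD=459563521/4194304 → NEW=0, ERR=459563521/4194304
(2,3): OLD=13455148915/67108864 → NEW=255, ERR=-3657611405/67108864
(2,4): OLD=99017983845/1073741824 → NEW=0, ERR=99017983845/1073741824
(3,0): OLD=609321185/4194304 → NEW=255, ERR=-460226335/4194304
(3,1): OLD=2465419213/33554432 → NEW=0, ERR=2465419213/33554432
(3,2): OLD=184003608287/1073741824 → NEW=255, ERR=-89800556833/1073741824
(3,3): OLD=194384213095/2147483648 → NEW=0, ERR=194384213095/2147483648
(3,4): OLD=6528793061155/34359738368 → NEW=255, ERR=-2232940222685/34359738368
(4,0): OLD=73812808335/536870912 → NEW=255, ERR=-63089274225/536870912
(4,1): OLD=1718157869455/17179869184 → NEW=0, ERR=1718157869455/17179869184
Target (4,1): original=151, with diffused error = 1718157869455/17179869184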